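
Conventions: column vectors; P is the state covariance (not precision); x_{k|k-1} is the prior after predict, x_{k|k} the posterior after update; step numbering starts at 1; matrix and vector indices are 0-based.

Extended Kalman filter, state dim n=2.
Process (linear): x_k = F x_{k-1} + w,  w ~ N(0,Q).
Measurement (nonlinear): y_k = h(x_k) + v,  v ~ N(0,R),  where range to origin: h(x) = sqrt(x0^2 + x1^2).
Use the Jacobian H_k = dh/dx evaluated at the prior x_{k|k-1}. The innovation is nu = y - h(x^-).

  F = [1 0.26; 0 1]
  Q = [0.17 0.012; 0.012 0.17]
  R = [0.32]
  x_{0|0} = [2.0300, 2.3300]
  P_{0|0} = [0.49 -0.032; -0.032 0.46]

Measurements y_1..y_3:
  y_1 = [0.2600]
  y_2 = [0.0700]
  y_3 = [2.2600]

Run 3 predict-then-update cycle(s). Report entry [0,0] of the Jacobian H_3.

H_jac[0,0] = 0.8815

step 1: x^-=[2.6358, 2.3300]  P^-=[0.6745 0.0996; 0.0996 0.6300]  H_jac=[0.7492 0.6623]  S=[1.0738]  K=[0.5320; 0.4581]  nu=[-3.2580]  x^+=[0.9025, 0.8376]  P^+=[0.3705 -0.1621; -0.1621 0.4047]
step 2: x^-=[1.1202, 0.8376]  P^-=[0.4836 -0.0449; -0.0449 0.5747]  H_jac=[0.8009 0.5988]  S=[0.7932]  K=[0.4544; 0.3885]  nu=[-1.3288]  x^+=[0.5165, 0.3213]  P^+=[0.3198 -0.1849; -0.1849 0.4549]
step 3: x^-=[0.6000, 0.3213]  P^-=[0.4244 -0.0546; -0.0546 0.6249]  H_jac=[0.8815 0.4721]  S=[0.7436]  K=[0.4684; 0.3320]  nu=[1.5794]  x^+=[1.3399, 0.8456]  P^+=[0.2612 -0.1703; -0.1703 0.5430]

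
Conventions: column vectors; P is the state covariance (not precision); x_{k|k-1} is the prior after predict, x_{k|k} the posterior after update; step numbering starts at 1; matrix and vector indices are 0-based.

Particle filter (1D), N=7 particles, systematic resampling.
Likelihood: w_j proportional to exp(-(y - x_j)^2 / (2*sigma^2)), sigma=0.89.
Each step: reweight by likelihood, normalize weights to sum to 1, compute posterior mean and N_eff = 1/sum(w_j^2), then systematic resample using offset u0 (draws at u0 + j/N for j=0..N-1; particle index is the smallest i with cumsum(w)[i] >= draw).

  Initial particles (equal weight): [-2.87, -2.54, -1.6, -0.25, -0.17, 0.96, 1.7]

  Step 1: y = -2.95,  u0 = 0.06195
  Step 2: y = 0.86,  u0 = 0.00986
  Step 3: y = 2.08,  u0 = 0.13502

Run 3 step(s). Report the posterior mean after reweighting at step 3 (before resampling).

step 1: w=[0.4467, 0.4034, 0.1420, 0.0045, 0.0034, 0.0000, 0.0000]  mean=-2.5355  Neff=2.6147  idx=[0, 0, 0, 1, 1, 1, 2]
step 2: w=[0.0063, 0.0063, 0.0063, 0.0277, 0.0277, 0.0277, 0.8979]  mean=-1.7022  Neff=1.2366  idx=[1, 6, 6, 6, 6, 6, 6]
step 3: w=[0.0002, 0.1666, 0.1666, 0.1666, 0.1666, 0.1666, 0.1666]  mean=-1.6002  Neff=6.0020  idx=[1, 2, 3, 4, 5, 6, 6]

post_mean = -1.6002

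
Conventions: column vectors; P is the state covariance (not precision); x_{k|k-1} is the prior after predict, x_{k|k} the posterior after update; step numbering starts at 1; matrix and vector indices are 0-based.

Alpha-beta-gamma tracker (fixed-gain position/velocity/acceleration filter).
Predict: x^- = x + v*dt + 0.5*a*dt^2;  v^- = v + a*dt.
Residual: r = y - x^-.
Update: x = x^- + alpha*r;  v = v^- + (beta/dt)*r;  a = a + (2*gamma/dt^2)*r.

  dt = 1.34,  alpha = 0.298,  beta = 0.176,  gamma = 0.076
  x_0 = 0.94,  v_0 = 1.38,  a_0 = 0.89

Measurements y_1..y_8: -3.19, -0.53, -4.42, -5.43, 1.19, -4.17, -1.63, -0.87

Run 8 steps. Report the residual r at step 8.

step 1: x_pred=3.5882  r=-6.7782  x^+=1.5683  v^+=1.6823  a^+=0.3162
step 2: x_pred=4.1065  r=-4.6365  x^+=2.7248  v^+=1.4971  a^+=-0.0763
step 3: x_pred=4.6624  r=-9.0824  x^+=1.9559  v^+=0.2019  a^+=-0.8451
step 4: x_pred=1.4677  r=-6.8977  x^+=-0.5878  v^+=-1.8365  a^+=-1.4290
step 5: x_pred=-4.3317  r=5.5217  x^+=-2.6862  v^+=-3.0261  a^+=-0.9616
step 6: x_pred=-7.6046  r=3.4346  x^+=-6.5811  v^+=-3.8636  a^+=-0.6709
step 7: x_pred=-12.3606  r=10.7306  x^+=-9.1629  v^+=-3.3532  a^+=0.2375
step 8: x_pred=-13.4429  r=12.5729  x^+=-9.6961  v^+=-1.3836  a^+=1.3018

resid = 12.5729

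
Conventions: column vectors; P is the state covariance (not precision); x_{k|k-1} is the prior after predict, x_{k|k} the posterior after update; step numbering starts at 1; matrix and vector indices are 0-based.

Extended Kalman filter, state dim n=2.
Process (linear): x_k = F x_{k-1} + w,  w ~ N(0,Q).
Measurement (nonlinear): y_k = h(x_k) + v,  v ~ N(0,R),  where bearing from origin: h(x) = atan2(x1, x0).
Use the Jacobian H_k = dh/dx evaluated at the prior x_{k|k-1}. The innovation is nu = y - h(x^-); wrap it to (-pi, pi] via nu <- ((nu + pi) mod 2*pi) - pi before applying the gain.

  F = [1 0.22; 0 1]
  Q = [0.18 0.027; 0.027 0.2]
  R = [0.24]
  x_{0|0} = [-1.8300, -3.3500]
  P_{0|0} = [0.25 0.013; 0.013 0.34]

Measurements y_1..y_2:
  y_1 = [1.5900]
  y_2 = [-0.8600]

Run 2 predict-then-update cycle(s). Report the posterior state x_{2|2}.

step 1: x^-=[-2.5670, -3.3500]  P^-=[0.4522 0.1148; 0.1148 0.5400]  H_jac=[0.1881 -0.1441]  S=[0.2610]  K=[0.2625; -0.2155]  nu=[-2.4686]  x^+=[-3.2149, -2.8181]  P^+=[0.4342 0.1296; 0.1296 0.5279]
step 2: x^-=[-3.8349, -2.8181]  P^-=[0.6968 0.2727; 0.2727 0.7279]  H_jac=[0.1244 -0.1693]  S=[0.2602]  K=[0.1558; -0.3433]  nu=[1.6478]  x^+=[-3.5782, -3.3838]  P^+=[0.6904 0.2866; 0.2866 0.6972]

x_post = [-3.5782, -3.3838]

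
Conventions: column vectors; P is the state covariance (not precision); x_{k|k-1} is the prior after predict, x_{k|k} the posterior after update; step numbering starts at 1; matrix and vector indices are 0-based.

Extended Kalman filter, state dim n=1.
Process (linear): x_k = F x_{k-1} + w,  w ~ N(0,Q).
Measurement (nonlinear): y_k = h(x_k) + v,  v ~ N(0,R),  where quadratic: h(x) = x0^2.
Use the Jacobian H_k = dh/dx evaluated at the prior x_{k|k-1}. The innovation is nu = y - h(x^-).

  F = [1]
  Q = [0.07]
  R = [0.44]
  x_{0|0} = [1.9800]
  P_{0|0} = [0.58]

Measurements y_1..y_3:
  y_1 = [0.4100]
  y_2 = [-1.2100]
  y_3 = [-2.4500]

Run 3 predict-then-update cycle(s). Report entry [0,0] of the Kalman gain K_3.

step 1: x^-=[1.9800]  P^-=[0.6500]  H_jac=[3.9600]  S=[10.6330]  K=[0.2421]  nu=[-3.5104]  x^+=[1.1302]  P^+=[0.0269]
step 2: x^-=[1.1302]  P^-=[0.0969]  H_jac=[2.2604]  S=[0.9351]  K=[0.2342]  nu=[-2.4874]  x^+=[0.5476]  P^+=[0.0456]
step 3: x^-=[0.5476]  P^-=[0.1156]  H_jac=[1.0952]  S=[0.5786]  K=[0.2188]  nu=[-2.7499]  x^+=[-0.0540]  P^+=[0.0879]

K[0,0] = 0.2188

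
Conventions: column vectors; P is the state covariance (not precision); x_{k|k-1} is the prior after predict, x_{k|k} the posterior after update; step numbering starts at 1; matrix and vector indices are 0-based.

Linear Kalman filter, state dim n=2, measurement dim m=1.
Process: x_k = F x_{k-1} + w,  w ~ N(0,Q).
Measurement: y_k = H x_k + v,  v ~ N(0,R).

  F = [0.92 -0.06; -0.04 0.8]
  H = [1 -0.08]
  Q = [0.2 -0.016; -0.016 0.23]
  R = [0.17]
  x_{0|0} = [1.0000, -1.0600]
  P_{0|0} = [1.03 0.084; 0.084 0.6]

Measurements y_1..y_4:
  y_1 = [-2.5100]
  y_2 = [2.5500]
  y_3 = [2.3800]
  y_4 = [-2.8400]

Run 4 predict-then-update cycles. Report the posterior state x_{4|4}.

step 1: x^-=[0.9836, -0.8880]  P^-=[1.0647 -0.0207; -0.0207 0.6103]  S=[1.2419]  K=[0.8586; -0.0560]  nu=[-3.5646]  x^+=[-2.0771, -0.6885]  P^+=[0.1491 0.0390; 0.0390 0.6064]
step 2: x^-=[-1.8696, -0.4677]  P^-=[0.3241 -0.0218; -0.0218 0.6158]  S=[0.5015]  K=[0.6497; -0.1417]  nu=[4.3822]  x^+=[0.9774, -1.0887]  P^+=[0.1124 0.0244; 0.0244 0.6058]
step 3: x^-=[0.9645, -0.9101]  P^-=[0.2946 -0.0312; -0.0312 0.6163]  S=[0.4736]  K=[0.6274; -0.1700]  nu=[1.3427]  x^+=[1.8069, -1.1384]  P^+=[0.1082 0.0193; 0.0193 0.6026]
step 4: x^-=[1.7307, -0.9830]  P^-=[0.2916 -0.0347; -0.0347 0.6146]  S=[0.4711]  K=[0.6249; -0.1779]  nu=[-4.6493]  x^+=[-1.1747, -0.1557]  P^+=[0.1077 0.0177; 0.0177 0.5997]

x_post = [-1.1747, -0.1557]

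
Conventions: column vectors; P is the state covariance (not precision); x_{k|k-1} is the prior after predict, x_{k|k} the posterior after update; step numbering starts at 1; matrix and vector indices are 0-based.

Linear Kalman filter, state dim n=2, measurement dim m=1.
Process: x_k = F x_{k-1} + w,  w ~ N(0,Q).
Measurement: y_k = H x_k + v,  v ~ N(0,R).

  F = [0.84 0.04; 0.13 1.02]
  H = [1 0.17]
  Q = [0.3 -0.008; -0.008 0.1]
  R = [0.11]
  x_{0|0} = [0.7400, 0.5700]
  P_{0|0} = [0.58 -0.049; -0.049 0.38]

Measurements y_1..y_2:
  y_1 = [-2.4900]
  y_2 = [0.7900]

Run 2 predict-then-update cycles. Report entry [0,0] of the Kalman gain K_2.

K[0,0] = 0.7507

step 1: x^-=[0.6444, 0.6776]  P^-=[0.7066 0.0286; 0.0286 0.4922]  S=[0.8405]  K=[0.8464; 0.1336]  nu=[-3.2496]  x^+=[-2.1061, 0.2435]  P^+=[0.1044 -0.0664; -0.0664 0.4772]
step 2: x^-=[-1.7594, -0.0254]  P^-=[0.3700 -0.0344; -0.0344 0.5806]  S=[0.4850]  K=[0.7507; 0.1326]  nu=[2.5537]  x^+=[0.1576, 0.3132]  P^+=[0.0966 -0.0827; -0.0827 0.5721]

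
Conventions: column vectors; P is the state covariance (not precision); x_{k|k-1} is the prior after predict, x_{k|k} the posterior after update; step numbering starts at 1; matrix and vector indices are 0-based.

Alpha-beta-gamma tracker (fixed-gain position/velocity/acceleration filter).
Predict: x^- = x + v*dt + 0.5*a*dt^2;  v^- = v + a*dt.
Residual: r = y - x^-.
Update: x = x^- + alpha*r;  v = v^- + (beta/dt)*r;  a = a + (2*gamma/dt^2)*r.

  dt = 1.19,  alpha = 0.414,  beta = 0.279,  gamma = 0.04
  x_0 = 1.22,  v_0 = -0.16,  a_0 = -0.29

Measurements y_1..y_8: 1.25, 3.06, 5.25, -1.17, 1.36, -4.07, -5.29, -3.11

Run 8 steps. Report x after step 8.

step 1: x_pred=0.8243  r=0.4257  x^+=1.0005  v^+=-0.4053  a^+=-0.2659
step 2: x_pred=0.3299  r=2.7301  x^+=1.4602  v^+=-0.0817  a^+=-0.1117
step 3: x_pred=1.2839  r=3.9661  x^+=2.9258  v^+=0.7152  a^+=0.1123
step 4: x_pred=3.8565  r=-5.0265  x^+=1.7755  v^+=-0.3296  a^+=-0.1716
step 5: x_pred=1.2619  r=0.0981  x^+=1.3025  v^+=-0.5108  a^+=-0.1661
step 6: x_pred=0.5771  r=-4.6471  x^+=-1.3468  v^+=-1.7979  a^+=-0.4286
step 7: x_pred=-3.7898  r=-1.5002  x^+=-4.4109  v^+=-2.6597  a^+=-0.5134
step 8: x_pred=-7.9394  r=4.8294  x^+=-5.9400  v^+=-2.1383  a^+=-0.2405

x_post = -5.9400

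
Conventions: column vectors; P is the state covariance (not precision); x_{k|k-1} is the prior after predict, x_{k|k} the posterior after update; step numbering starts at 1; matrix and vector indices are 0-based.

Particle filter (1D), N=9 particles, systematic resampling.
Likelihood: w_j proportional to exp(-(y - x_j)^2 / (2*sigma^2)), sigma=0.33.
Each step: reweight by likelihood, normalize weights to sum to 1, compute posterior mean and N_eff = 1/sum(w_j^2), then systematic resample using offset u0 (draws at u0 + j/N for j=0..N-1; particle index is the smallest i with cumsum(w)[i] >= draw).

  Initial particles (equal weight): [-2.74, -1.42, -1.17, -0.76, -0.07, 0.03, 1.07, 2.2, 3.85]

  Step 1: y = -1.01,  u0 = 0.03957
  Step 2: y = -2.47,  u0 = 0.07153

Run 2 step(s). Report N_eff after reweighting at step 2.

step 1: w=[0.0000, 0.2174, 0.4182, 0.3530, 0.0081, 0.0033, 0.0000, 0.0000, 0.0000]  mean=-1.0667  Neff=2.8832  idx=[1, 1, 2, 2, 2, 2, 3, 3, 3]
step 2: w=[0.4405, 0.4405, 0.0297, 0.0297, 0.0297, 0.0297, 0.0001, 0.0001, 0.0001]  mean=-1.3901  Neff=2.5537  idx=[0, 0, 0, 0, 1, 1, 1, 1, 4]

N_eff = 2.5537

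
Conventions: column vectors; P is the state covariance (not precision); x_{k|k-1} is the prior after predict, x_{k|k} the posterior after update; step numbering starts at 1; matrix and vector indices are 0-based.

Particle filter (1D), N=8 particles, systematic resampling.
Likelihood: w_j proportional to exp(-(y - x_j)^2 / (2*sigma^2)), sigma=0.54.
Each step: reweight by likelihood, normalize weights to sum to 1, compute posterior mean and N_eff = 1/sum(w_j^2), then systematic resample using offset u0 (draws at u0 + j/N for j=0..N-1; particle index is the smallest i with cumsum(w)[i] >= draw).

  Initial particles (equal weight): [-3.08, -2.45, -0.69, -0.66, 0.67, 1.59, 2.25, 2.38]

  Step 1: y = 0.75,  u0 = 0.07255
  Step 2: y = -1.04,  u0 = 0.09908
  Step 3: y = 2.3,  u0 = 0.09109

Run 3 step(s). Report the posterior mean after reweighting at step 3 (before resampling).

post_mean = 0.6700

step 1: w=[0.0000, 0.0000, 0.0207, 0.0240, 0.7164, 0.2160, 0.0153, 0.0076]  mean=0.8459  Neff=1.7818  idx=[4, 4, 4, 4, 4, 4, 5, 5]
step 2: w=[0.1666, 0.1666, 0.1666, 0.1666, 0.1666, 0.1666, 0.0002, 0.0002]  mean=0.6703  Neff=6.0043  idx=[0, 1, 2, 2, 3, 4, 5, 5]
step 3: w=[0.1250, 0.1250, 0.1250, 0.1250, 0.1250, 0.1250, 0.1250, 0.1250]  mean=0.6700  Neff=8.0000  idx=[0, 1, 2, 3, 4, 5, 6, 7]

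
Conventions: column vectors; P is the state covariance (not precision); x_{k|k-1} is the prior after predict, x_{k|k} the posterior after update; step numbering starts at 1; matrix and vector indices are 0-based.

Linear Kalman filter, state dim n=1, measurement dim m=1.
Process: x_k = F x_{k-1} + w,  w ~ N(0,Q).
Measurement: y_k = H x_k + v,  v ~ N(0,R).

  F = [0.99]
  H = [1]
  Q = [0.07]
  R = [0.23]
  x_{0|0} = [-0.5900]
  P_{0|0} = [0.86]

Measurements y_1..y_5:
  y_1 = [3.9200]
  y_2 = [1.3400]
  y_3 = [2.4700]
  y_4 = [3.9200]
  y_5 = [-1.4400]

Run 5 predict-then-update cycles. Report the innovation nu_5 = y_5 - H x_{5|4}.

step 1: x^-=[-0.5841]  P^-=[0.9129]  S=[1.1429]  K=[0.7988]  nu=[4.5041]  x^+=[3.0136]  P^+=[0.1837]
step 2: x^-=[2.9834]  P^-=[0.2501]  S=[0.4801]  K=[0.5209]  nu=[-1.6434]  x^+=[2.1274]  P^+=[0.1198]
step 3: x^-=[2.1061]  P^-=[0.1874]  S=[0.4174]  K=[0.4490]  nu=[0.3639]  x^+=[2.2695]  P^+=[0.1033]
step 4: x^-=[2.2468]  P^-=[0.1712]  S=[0.4012]  K=[0.4267]  nu=[1.6732]  x^+=[2.9608]  P^+=[0.0982]
step 5: x^-=[2.9312]  P^-=[0.1662]  S=[0.3962]  K=[0.4195]  nu=[-4.3712]  x^+=[1.0976]  P^+=[0.0965]

innov = [-4.3712]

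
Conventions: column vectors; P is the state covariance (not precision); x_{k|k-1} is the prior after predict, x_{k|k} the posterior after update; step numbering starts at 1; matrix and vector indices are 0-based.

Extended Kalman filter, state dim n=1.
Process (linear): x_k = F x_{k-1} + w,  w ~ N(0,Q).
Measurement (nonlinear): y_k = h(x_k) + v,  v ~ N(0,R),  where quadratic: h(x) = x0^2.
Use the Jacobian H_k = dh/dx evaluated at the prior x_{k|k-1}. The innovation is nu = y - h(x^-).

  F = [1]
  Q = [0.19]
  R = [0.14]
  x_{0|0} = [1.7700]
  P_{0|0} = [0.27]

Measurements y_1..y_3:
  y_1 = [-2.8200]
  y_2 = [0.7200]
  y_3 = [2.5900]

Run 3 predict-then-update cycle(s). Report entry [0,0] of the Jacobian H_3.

H_jac[0,0] = 0.7298

step 1: x^-=[1.7700]  P^-=[0.4600]  H_jac=[3.5400]  S=[5.9045]  K=[0.2758]  nu=[-5.9529]  x^+=[0.1283]  P^+=[0.0109]
step 2: x^-=[0.1283]  P^-=[0.2009]  H_jac=[0.2565]  S=[0.1532]  K=[0.3364]  nu=[0.7035]  x^+=[0.3649]  P^+=[0.1836]
step 3: x^-=[0.3649]  P^-=[0.3736]  H_jac=[0.7298]  S=[0.3390]  K=[0.8043]  nu=[2.4568]  x^+=[2.3409]  P^+=[0.1543]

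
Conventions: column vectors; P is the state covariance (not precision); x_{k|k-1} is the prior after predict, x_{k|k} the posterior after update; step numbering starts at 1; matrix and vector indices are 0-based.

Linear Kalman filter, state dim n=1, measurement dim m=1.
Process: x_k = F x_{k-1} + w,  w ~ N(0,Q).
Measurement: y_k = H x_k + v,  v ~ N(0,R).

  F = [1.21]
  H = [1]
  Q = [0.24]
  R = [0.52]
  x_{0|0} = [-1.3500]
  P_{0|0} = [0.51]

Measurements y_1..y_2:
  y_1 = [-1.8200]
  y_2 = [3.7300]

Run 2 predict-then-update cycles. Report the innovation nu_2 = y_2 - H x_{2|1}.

innov = [5.8543]

step 1: x^-=[-1.6335]  P^-=[0.9867]  S=[1.5067]  K=[0.6549]  nu=[-0.1865]  x^+=[-1.7556]  P^+=[0.3405]
step 2: x^-=[-2.1243]  P^-=[0.7386]  S=[1.2586]  K=[0.5868]  nu=[5.8543]  x^+=[1.3112]  P^+=[0.3052]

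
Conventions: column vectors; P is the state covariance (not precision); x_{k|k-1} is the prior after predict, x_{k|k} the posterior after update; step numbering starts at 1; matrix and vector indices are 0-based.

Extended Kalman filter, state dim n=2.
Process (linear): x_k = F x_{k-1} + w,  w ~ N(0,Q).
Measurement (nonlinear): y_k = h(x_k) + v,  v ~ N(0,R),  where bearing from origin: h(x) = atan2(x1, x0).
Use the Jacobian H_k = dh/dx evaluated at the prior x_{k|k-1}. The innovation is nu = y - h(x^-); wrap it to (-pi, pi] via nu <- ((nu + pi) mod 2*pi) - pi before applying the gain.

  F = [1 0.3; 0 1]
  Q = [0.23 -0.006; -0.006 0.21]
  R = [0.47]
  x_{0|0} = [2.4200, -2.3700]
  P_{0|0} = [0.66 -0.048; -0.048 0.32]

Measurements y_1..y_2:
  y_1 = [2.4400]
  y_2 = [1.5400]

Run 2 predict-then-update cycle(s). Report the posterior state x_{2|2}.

step 1: x^-=[1.7090, -2.3700]  P^-=[0.8900 0.0420; 0.0420 0.5300]  H_jac=[0.2776 0.2002]  S=[0.5645]  K=[0.4526; 0.2086]  nu=[-2.8971]  x^+=[0.3979, -2.9743]  P^+=[0.7744 -0.0113; -0.0113 0.5054]
step 2: x^-=[-0.4944, -2.9743]  P^-=[1.0431 0.1343; 0.1343 0.7154]  H_jac=[0.3272 -0.0544]  S=[0.5790]  K=[0.5768; 0.0087]  nu=[-3.0077]  x^+=[-2.2293, -3.0005]  P^+=[0.8505 0.1314; 0.1314 0.7154]

x_post = [-2.2293, -3.0005]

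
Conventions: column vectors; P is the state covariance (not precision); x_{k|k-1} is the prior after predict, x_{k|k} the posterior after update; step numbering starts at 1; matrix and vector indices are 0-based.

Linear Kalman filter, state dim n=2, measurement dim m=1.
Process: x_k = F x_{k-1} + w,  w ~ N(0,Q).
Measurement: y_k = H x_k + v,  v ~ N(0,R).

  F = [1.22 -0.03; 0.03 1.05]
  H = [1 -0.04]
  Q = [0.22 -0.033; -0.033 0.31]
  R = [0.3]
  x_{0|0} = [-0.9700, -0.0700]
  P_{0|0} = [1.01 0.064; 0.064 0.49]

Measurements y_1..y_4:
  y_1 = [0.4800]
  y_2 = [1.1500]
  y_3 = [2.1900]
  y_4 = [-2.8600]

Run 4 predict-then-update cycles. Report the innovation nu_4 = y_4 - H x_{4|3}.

step 1: x^-=[-1.1813, -0.1026]  P^-=[1.7190 0.0705; 0.0705 0.8552]  S=[2.0148]  K=[0.8518; 0.0180]  nu=[1.6572]  x^+=[0.2303, -0.0728]  P^+=[0.2571 0.0396; 0.0396 0.8545]
step 2: x^-=[0.2832, -0.0695]  P^-=[0.6006 0.0002; 0.0002 1.2548]  S=[0.9026]  K=[0.6654; -0.0554]  nu=[0.8640]  x^+=[0.8581, -0.1174]  P^+=[0.2010 0.0335; 0.0335 1.2521]
step 3: x^-=[1.0504, -0.0975]  P^-=[0.5178 -0.0223; -0.0223 1.6927]  S=[0.8223]  K=[0.6308; -0.1094]  nu=[1.1357]  x^+=[1.7668, -0.2218]  P^+=[0.1906 0.0345; 0.0345 1.6828]
step 4: x^-=[2.1621, -0.1799]  P^-=[0.5027 -0.0349; -0.0349 2.1677]  S=[0.8090]  K=[0.6231; -0.1503]  nu=[-5.0293]  x^+=[-0.9718, 0.5761]  P^+=[0.1886 0.0409; 0.0409 2.1494]

innov = [-5.0293]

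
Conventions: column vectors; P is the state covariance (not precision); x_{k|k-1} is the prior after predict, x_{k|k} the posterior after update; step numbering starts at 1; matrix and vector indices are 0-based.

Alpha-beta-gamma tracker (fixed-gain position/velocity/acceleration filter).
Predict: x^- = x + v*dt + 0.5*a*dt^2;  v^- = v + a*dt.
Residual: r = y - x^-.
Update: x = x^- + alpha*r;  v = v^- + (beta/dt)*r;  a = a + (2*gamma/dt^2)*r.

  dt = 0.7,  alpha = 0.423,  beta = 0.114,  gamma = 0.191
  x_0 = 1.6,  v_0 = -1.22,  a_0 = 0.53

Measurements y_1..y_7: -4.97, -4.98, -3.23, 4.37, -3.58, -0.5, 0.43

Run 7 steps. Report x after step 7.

step 1: x_pred=0.8759  r=-5.8458  x^+=-1.5969  v^+=-1.8010  a^+=-4.0274
step 2: x_pred=-3.8444  r=-1.1356  x^+=-4.3247  v^+=-4.8051  a^+=-4.9127
step 3: x_pred=-8.8920  r=5.6620  x^+=-6.4970  v^+=-7.3219  a^+=-0.4987
step 4: x_pred=-11.7445  r=16.1145  x^+=-4.9281  v^+=-5.0467  a^+=12.0640
step 5: x_pred=-5.5050  r=1.9250  x^+=-4.6907  v^+=3.7117  a^+=13.5648
step 6: x_pred=1.2308  r=-1.7308  x^+=0.4987  v^+=12.9251  a^+=12.2155
step 7: x_pred=12.5391  r=-12.1091  x^+=7.4169  v^+=19.5039  a^+=2.7753

x_post = 7.4169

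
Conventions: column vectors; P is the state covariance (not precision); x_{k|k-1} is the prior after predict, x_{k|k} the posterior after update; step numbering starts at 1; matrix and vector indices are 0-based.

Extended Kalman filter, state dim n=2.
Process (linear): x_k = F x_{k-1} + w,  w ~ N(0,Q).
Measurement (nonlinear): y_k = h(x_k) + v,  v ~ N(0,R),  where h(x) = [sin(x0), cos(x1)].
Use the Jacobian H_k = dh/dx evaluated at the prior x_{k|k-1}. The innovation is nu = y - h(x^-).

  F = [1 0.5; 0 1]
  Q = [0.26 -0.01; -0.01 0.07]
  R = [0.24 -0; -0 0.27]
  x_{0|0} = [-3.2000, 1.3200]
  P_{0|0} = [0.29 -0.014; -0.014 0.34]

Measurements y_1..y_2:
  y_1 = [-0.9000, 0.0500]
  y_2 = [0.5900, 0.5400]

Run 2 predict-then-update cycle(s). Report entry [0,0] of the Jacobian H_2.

step 1: x^-=[-2.5400, 1.3200]  P^-=[0.6210 0.1460; 0.1460 0.4100]  H_jac=[-0.8244 0.0000; 0.0000 -0.9687]  S=[0.6621 0.1166; 0.1166 0.6547]  K=[-0.7590 -0.0808; -0.0774 -0.5928]  nu=[-0.3340, -0.1982]  x^+=[-2.2704, 1.4633]  P^+=[0.2210 0.0225; 0.0225 0.1652]
step 2: x^-=[-1.5388, 1.4633]  P^-=[0.5448 0.0951; 0.0951 0.2352]  H_jac=[0.0320 0.0000; 0.0000 -0.9942]  S=[0.2406 -0.0030; -0.0030 0.5025]  K=[0.0702 -0.1878; 0.0068 -0.4654]  nu=[1.5895, 0.4327]  x^+=[-1.5085, 1.2728]  P^+=[0.5258 0.0510; 0.0510 0.1264]

H_jac[0,0] = 0.0320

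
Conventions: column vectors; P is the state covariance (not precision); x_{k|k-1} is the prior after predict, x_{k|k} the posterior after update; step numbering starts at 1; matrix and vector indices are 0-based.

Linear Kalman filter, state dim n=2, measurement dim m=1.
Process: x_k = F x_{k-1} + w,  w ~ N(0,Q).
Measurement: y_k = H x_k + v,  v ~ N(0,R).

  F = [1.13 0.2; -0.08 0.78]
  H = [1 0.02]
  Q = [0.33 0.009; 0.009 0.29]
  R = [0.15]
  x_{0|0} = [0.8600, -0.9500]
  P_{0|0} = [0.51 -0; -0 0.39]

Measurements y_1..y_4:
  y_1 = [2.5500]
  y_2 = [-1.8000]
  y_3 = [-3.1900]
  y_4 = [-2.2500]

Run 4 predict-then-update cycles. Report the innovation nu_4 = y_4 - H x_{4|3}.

step 1: x^-=[0.7818, -0.8098]  P^-=[0.9968 0.0237; 0.0237 0.5305]  S=[1.1480]  K=[0.8687; 0.0299]  nu=[1.7844]  x^+=[2.3320, -0.7564]  P^+=[0.1304 -0.0061; -0.0061 0.5295]
step 2: x^-=[2.4838, -0.7766]  P^-=[0.5150 0.0745; 0.0745 0.6138]  S=[0.6682]  K=[0.7729; 0.1299]  nu=[-4.2683]  x^+=[-0.8152, -1.3311]  P^+=[0.1158 0.0074; 0.0074 0.6025]
step 3: x^-=[-1.1874, -0.9730]  P^-=[0.5053 0.0990; 0.0990 0.6564]  S=[0.6595]  K=[0.7692; 0.1699]  nu=[-1.9831]  x^+=[-2.7128, -1.3100]  P^+=[0.1151 0.0127; 0.0127 0.6373]
step 4: x^-=[-3.3274, -0.8048]  P^-=[0.5083 0.1090; 0.1090 0.6769]  S=[0.6629]  K=[0.7700; 0.1849]  nu=[1.0935]  x^+=[-2.4854, -0.6026]  P^+=[0.1152 0.0147; 0.0147 0.6542]

innov = [1.0935]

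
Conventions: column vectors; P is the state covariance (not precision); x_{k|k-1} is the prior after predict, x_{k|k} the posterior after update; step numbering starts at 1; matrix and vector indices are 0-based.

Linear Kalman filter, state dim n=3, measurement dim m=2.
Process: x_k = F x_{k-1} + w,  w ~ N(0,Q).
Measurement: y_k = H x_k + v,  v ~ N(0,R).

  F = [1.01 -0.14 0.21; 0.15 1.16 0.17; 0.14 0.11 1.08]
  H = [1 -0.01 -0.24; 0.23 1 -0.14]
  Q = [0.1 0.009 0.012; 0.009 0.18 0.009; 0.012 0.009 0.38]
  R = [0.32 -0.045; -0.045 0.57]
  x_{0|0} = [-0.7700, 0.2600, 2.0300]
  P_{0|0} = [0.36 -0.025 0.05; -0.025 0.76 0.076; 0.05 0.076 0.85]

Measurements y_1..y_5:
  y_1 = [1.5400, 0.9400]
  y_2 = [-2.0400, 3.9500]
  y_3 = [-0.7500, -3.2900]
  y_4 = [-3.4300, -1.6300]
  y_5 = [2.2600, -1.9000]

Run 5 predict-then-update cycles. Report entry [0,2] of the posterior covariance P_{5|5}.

step 1: x^-=[-0.3878, 0.5312, 2.1132]  P^-=[0.5434 -0.0314 0.2880; -0.0314 1.2591 0.3710; 0.2880 0.3710 1.4201]  S=[0.8095 -0.0610; -0.0610 1.7488]  K=[0.5901 0.0510; -0.1130 0.6822; -0.0598 0.1343]  nu=[2.4403, 0.7938]  x^+=[1.0928, 0.7970, 2.0740]  P^+=[0.2606 -0.0141 0.3092; -0.0141 0.4255 0.2020; 0.3092 0.2020 1.3847]
step 2: x^-=[1.4277, 1.4411, 2.4806]  P^-=[0.5585 0.1198 0.6755; 0.1198 0.8889 0.6347; 0.6755 0.6347 2.1464]  S=[0.6786 -0.0171; -0.0171 1.3644]  K=[0.5854 0.1200; -0.0458 0.6060; 0.2361 0.3618]  nu=[-2.8579, 2.5278]  x^+=[0.0580, 3.1038, 2.7203]  P^+=[0.3088 0.0448 0.5266; 0.0448 0.3855 0.3451; 0.5266 0.3451 1.9329]
step 3: x^-=[0.1953, 4.0715, 3.2875]  P^-=[0.6982 0.2965 1.0379; 0.2965 0.9401 0.9642; 1.0379 0.9642 2.8879]  S=[0.6851 0.0664; 0.0664 1.4032]  K=[0.6325 0.1923; 0.0211 0.6214; 0.4361 0.5485]  nu=[-0.1156, -6.9462]  x^+=[-1.2134, -0.2470, -0.5729]  P^+=[0.3561 0.0934 0.6724; 0.0934 0.3963 0.4609; 0.6724 0.4609 2.3037]
step 4: x^-=[-1.3113, -0.5659, -0.8157]  P^-=[0.8043 0.4262 1.2814; 0.4262 1.0364 1.2177; 1.2814 1.2177 3.3945]  S=[0.7022 0.1282; 0.1282 1.4880]  K=[0.6588 0.2334; 0.0586 0.6427; 0.5284 0.6515]  nu=[-2.3202, -0.8767]  x^+=[-3.0443, -1.2654, -2.6128]  P^+=[0.3791 0.1198 0.7399; 0.1198 0.4096 0.5244; 0.7399 0.5244 2.4787]
step 5: x^-=[-3.4463, -2.3687, -3.3873]  P^-=[0.8532 0.4918 1.3941; 0.4918 1.0975 1.3500; 1.3941 1.3500 3.6356]  S=[0.7102 0.1589; 0.1589 1.5424]  K=[0.6672 0.2508; 0.0744 0.6547; 0.5598 0.6955]  nu=[4.8697, 0.7872]  x^+=[0.0001, -1.4910, -0.1140]  P^+=[0.3868 0.1309 0.7637; 0.1309 0.4170 0.5516; 0.7637 0.5516 2.5433]

P_post[0,2] = 0.7637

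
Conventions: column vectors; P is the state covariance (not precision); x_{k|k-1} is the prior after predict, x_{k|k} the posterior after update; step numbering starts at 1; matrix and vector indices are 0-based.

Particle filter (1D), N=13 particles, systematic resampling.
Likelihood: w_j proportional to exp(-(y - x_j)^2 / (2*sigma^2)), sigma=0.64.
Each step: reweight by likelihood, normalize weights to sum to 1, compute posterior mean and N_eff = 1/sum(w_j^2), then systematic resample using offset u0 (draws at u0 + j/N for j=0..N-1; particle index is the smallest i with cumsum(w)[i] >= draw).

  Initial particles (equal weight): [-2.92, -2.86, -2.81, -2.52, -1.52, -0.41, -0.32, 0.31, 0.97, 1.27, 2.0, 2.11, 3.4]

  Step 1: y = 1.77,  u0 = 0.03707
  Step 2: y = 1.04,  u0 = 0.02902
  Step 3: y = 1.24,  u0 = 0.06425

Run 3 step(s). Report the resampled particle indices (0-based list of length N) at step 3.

step 1: w=[0.0000, 0.0000, 0.0000, 0.0000, 0.0000, 0.0010, 0.0015, 0.0237, 0.1467, 0.2361, 0.3003, 0.2782, 0.0125]  mean=1.6786  Neff=4.0727  idx=[8, 8, 9, 9, 9, 10, 10, 10, 10, 11, 11, 11, 11]
step 2: w=[0.1402, 0.1402, 0.1323, 0.1323, 0.1323, 0.0458, 0.0458, 0.0458, 0.0458, 0.0349, 0.0349, 0.0349, 0.0349]  mean=1.4368  Neff=9.5170  idx=[0, 0, 1, 1, 2, 3, 3, 4, 4, 5, 7, 9, 11]
step 3: w=[0.0877, 0.0877, 0.0877, 0.0877, 0.0957, 0.0957, 0.0957, 0.0957, 0.0957, 0.0473, 0.0473, 0.0380, 0.0380]  mean=1.2978  Neff=11.9154  idx=[0, 1, 2, 3, 4, 5, 5, 6, 7, 8, 9, 10, 12]

resampled_idx = [0, 1, 2, 3, 4, 5, 5, 6, 7, 8, 9, 10, 12]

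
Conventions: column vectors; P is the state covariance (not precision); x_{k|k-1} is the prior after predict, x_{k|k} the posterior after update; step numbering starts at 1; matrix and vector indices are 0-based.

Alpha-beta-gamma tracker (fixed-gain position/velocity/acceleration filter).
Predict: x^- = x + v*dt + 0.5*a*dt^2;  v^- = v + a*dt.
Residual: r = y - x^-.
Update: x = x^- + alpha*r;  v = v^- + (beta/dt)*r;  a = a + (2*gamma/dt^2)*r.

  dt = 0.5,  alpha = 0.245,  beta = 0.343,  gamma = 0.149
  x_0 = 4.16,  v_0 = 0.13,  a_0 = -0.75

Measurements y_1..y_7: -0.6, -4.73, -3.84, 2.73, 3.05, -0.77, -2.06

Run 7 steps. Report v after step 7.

v_post = 26.2195

step 1: x_pred=4.1313  r=-4.7313  x^+=2.9721  v^+=-3.4906  a^+=-6.3896
step 2: x_pred=0.4281  r=-5.1581  x^+=-0.8357  v^+=-10.2239  a^+=-12.5381
step 3: x_pred=-7.5149  r=3.6749  x^+=-6.6145  v^+=-13.9720  a^+=-8.1576
step 4: x_pred=-14.6202  r=17.3502  x^+=-10.3694  v^+=-6.1485  a^+=12.5238
step 5: x_pred=-11.8782  r=14.9282  x^+=-8.2208  v^+=10.3541  a^+=30.3182
step 6: x_pred=0.7460  r=-1.5160  x^+=0.3746  v^+=24.4732  a^+=28.5111
step 7: x_pred=16.1751  r=-18.2351  x^+=11.7075  v^+=26.2195  a^+=6.7749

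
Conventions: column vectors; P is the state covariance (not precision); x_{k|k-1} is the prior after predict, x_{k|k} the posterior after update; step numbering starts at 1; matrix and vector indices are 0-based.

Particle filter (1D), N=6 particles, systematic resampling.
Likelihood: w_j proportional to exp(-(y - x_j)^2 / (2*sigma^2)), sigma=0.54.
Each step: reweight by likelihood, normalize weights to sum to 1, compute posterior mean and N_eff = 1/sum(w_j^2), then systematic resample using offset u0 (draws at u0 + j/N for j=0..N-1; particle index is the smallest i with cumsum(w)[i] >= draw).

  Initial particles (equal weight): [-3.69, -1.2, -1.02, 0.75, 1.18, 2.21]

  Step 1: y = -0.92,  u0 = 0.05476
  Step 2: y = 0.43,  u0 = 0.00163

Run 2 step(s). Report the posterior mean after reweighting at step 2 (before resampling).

step 1: w=[0.0000, 0.4685, 0.5268, 0.0045, 0.0003, 0.0000]  mean=-1.0958  Neff=2.0122  idx=[1, 1, 1, 2, 2, 2]
step 2: w=[0.0929, 0.0929, 0.0929, 0.2404, 0.2404, 0.2404]  mean=-1.0702  Neff=5.0176  idx=[0, 1, 3, 3, 4, 5]

post_mean = -1.0702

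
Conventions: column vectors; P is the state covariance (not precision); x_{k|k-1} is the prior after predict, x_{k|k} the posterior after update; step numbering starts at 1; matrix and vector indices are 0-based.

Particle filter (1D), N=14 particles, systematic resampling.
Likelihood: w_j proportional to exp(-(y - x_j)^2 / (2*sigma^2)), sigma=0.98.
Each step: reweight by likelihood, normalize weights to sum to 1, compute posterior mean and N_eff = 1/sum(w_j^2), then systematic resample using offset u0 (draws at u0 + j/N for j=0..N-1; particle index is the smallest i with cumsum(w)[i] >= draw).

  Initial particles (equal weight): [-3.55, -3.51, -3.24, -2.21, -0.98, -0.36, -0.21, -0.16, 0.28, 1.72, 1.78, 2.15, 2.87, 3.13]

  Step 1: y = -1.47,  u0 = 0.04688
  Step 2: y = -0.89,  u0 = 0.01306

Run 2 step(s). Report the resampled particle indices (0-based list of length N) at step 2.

resampled_idx = [1, 2, 4, 4, 5, 6, 7, 7, 8, 9, 10, 11, 11, 12]

step 1: w=[0.0289, 0.0315, 0.0538, 0.2068, 0.2427, 0.1448, 0.1203, 0.1125, 0.0558, 0.0014, 0.0011, 0.0003, 0.0000, 0.0000]  mean=-1.1571  Neff=6.3451  idx=[1, 3, 3, 3, 4, 4, 4, 4, 5, 5, 6, 7, 7, 8]
step 2: w=[0.0029, 0.0414, 0.0414, 0.0414, 0.1022, 0.1022, 0.1022, 0.1022, 0.0887, 0.0887, 0.0807, 0.0778, 0.0778, 0.0503]  mean=-0.7771  Neff=11.9297  idx=[1, 2, 4, 4, 5, 6, 7, 7, 8, 9, 10, 11, 11, 12]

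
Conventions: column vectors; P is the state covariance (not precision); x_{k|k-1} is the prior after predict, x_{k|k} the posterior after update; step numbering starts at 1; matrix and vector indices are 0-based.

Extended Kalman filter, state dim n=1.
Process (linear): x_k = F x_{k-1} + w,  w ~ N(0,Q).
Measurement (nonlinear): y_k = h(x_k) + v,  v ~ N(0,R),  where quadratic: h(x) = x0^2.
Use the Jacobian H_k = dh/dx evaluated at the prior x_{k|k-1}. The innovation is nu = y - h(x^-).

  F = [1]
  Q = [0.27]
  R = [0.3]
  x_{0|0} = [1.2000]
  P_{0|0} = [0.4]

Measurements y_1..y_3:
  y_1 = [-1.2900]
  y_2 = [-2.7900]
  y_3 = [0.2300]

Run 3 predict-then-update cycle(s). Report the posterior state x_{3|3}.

step 1: x^-=[1.2000]  P^-=[0.6700]  H_jac=[2.4000]  S=[4.1592]  K=[0.3866]  nu=[-2.7300]  x^+=[0.1445]  P^+=[0.0483]
step 2: x^-=[0.1445]  P^-=[0.3183]  H_jac=[0.2891]  S=[0.3266]  K=[0.2818]  nu=[-2.8109]  x^+=[-0.6475]  P^+=[0.2924]
step 3: x^-=[-0.6475]  P^-=[0.5624]  H_jac=[-1.2949]  S=[1.2431]  K=[-0.5859]  nu=[-0.1892]  x^+=[-0.5366]  P^+=[0.1357]

x_post = [-0.5366]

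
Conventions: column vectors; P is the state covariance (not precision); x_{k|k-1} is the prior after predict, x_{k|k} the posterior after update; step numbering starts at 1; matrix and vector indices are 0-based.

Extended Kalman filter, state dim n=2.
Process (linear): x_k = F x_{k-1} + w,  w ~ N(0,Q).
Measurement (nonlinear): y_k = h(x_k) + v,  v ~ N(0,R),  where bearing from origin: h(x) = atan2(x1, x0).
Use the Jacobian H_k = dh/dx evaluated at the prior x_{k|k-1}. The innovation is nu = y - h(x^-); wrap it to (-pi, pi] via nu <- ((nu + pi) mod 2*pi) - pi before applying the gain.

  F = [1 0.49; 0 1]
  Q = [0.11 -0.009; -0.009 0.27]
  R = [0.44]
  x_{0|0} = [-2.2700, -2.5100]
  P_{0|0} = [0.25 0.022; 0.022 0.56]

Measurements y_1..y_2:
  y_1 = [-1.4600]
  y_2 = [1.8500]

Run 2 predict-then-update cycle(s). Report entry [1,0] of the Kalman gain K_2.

K[1,0] = -0.2327

step 1: x^-=[-3.4999, -2.5100]  P^-=[0.5160 0.2874; 0.2874 0.8300]  H_jac=[0.1353 -0.1887]  S=[0.4643]  K=[0.0336; -0.2535]  nu=[1.0594]  x^+=[-3.4643, -2.7786]  P^+=[0.5155 0.2914; 0.2914 0.8002]
step 2: x^-=[-4.8258, -2.7786]  P^-=[1.1031 0.6744; 0.6744 1.0702]  H_jac=[0.0896 -0.1556]  S=[0.4560]  K=[-0.0134; -0.2327]  nu=[-1.8140]  x^+=[-4.8015, -2.3564]  P^+=[1.1031 0.6730; 0.6730 1.0455]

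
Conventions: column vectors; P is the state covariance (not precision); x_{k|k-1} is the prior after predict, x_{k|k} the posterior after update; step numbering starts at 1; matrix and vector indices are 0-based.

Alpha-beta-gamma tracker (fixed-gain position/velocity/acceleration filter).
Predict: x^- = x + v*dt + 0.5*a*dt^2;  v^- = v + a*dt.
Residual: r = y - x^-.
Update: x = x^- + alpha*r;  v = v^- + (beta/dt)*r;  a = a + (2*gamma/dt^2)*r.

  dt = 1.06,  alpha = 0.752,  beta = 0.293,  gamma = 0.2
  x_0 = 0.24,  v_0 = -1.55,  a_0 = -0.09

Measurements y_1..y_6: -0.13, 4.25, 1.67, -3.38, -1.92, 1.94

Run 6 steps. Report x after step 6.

x_post = 0.4256

step 1: x_pred=-1.4536  r=1.3236  x^+=-0.4582  v^+=-1.2795  a^+=0.3812
step 2: x_pred=-1.6004  r=5.8504  x^+=2.7991  v^+=0.7417  a^+=2.4639
step 3: x_pred=4.9695  r=-3.2995  x^+=2.4883  v^+=2.4414  a^+=1.2893
step 4: x_pred=5.8005  r=-9.1805  x^+=-1.1032  v^+=1.2704  a^+=-1.9789
step 5: x_pred=-0.8683  r=-1.0517  x^+=-1.6592  v^+=-1.1179  a^+=-2.3533
step 6: x_pred=-4.1663  r=6.1063  x^+=0.4256  v^+=-1.9246  a^+=-0.1795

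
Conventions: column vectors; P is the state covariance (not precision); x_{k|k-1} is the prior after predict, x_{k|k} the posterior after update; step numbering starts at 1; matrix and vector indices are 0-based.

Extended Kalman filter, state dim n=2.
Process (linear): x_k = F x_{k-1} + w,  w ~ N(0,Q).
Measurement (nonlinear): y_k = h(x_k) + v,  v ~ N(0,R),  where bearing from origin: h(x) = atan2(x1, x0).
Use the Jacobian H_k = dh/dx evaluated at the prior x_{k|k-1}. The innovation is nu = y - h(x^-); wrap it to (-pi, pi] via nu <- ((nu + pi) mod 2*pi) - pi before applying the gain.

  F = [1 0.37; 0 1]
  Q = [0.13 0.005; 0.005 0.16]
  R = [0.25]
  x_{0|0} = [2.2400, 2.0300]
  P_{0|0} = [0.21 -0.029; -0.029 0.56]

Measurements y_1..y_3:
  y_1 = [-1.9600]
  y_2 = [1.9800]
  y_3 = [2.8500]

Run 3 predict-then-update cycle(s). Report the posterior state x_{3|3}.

x_post = [4.8145, 2.9115]

step 1: x^-=[2.9911, 2.0300]  P^-=[0.3952 0.1832; 0.1832 0.7200]  H_jac=[-0.1553 0.2289]  S=[0.2842]  K=[-0.0685; 0.4797]  nu=[-2.5563]  x^+=[3.1661, 0.8038]  P^+=[0.3939 0.1925; 0.1925 0.6546]
step 2: x^-=[3.4635, 0.8038]  P^-=[0.7560 0.4397; 0.4397 0.8146]  H_jac=[-0.0636 0.2740]  S=[0.2989]  K=[0.2423; 0.6532]  nu=[1.7520]  x^+=[3.8880, 1.9481]  P^+=[0.7384 0.3924; 0.3924 0.6871]
step 3: x^-=[4.6088, 1.9481]  P^-=[1.2529 0.6517; 0.6517 0.8471]  H_jac=[-0.0778 0.1841]  S=[0.2676]  K=[0.0840; 0.3932]  nu=[2.4501]  x^+=[4.8145, 2.9115]  P^+=[1.2510 0.6428; 0.6428 0.8057]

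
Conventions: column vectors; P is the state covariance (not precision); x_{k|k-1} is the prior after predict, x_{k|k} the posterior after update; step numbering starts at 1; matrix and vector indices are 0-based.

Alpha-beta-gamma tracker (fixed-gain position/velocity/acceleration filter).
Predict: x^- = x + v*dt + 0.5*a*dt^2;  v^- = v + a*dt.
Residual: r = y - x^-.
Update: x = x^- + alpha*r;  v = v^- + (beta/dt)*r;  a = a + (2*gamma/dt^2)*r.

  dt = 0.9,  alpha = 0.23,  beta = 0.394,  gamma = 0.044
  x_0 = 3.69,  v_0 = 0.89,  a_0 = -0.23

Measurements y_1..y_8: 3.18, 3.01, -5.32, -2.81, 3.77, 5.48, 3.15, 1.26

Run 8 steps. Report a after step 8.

step 1: x_pred=4.3979  r=-1.2178  x^+=4.1177  v^+=0.1499  a^+=-0.3623
step 2: x_pred=4.1059  r=-1.0959  x^+=3.8538  v^+=-0.6560  a^+=-0.4814
step 3: x_pred=3.0685  r=-8.3885  x^+=1.1391  v^+=-4.7615  a^+=-1.3927
step 4: x_pred=-3.7103  r=0.9003  x^+=-3.5032  v^+=-5.6208  a^+=-1.2949
step 5: x_pred=-9.0864  r=12.8564  x^+=-6.1294  v^+=-1.1580  a^+=0.1018
step 6: x_pred=-7.1304  r=12.6104  x^+=-4.2300  v^+=4.4542  a^+=1.4719
step 7: x_pred=0.3749  r=2.7751  x^+=1.0132  v^+=6.9937  a^+=1.7733
step 8: x_pred=8.0257  r=-6.7657  x^+=6.4696  v^+=5.6279  a^+=1.0383

a_post = 1.0383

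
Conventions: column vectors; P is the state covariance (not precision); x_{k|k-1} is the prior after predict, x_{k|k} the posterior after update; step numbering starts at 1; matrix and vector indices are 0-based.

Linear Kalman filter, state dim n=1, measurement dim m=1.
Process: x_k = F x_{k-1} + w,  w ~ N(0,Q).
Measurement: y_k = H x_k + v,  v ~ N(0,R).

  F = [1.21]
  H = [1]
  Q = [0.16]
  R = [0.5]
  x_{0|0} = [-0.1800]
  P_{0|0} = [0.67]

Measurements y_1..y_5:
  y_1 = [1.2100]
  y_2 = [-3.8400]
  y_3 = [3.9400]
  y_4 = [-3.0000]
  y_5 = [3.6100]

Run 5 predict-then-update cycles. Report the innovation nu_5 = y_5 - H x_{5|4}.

step 1: x^-=[-0.2178]  P^-=[1.1409]  S=[1.6409]  K=[0.6953]  nu=[1.4278]  x^+=[0.7749]  P^+=[0.3476]
step 2: x^-=[0.9377]  P^-=[0.6690]  S=[1.1690]  K=[0.5723]  nu=[-4.7777]  x^+=[-1.7965]  P^+=[0.2861]
step 3: x^-=[-2.1738]  P^-=[0.5789]  S=[1.0789]  K=[0.5366]  nu=[6.1138]  x^+=[1.1068]  P^+=[0.2683]
step 4: x^-=[1.3392]  P^-=[0.5528]  S=[1.0528]  K=[0.5251]  nu=[-4.3392]  x^+=[-0.9392]  P^+=[0.2625]
step 5: x^-=[-1.1365]  P^-=[0.5444]  S=[1.0444]  K=[0.5212]  nu=[4.7465]  x^+=[1.3376]  P^+=[0.2606]

innov = [4.7465]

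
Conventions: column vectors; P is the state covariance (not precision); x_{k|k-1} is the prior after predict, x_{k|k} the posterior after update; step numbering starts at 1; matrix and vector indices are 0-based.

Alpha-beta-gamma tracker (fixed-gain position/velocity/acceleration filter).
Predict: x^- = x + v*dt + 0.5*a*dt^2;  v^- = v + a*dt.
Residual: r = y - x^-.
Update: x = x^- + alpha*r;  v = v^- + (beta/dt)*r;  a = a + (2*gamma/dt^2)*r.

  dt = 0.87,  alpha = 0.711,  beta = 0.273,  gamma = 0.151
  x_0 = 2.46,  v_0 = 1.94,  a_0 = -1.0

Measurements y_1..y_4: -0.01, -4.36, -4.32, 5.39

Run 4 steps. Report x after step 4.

step 1: x_pred=3.7694  r=-3.7793  x^+=1.0822  v^+=-0.1159  a^+=-2.5079
step 2: x_pred=0.0322  r=-4.3922  x^+=-3.0906  v^+=-3.6761  a^+=-4.2604
step 3: x_pred=-7.9012  r=3.5812  x^+=-5.3550  v^+=-6.2589  a^+=-2.8315
step 4: x_pred=-11.8718  r=17.2618  x^+=0.4013  v^+=-3.3057  a^+=4.0559

x_post = 0.4013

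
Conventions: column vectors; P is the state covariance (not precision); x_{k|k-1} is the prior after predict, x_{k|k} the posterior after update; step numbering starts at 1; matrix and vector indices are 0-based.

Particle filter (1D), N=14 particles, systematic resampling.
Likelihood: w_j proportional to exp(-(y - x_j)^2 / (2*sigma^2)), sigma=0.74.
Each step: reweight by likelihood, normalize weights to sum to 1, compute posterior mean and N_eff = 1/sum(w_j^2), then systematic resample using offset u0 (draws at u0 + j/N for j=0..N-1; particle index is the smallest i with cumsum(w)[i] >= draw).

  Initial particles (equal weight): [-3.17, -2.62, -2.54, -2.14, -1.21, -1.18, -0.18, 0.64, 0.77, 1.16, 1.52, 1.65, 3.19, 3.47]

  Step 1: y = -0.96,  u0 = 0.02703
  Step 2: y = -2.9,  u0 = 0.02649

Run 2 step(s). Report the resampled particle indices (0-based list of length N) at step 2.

step 1: w=[0.0037, 0.0258, 0.0327, 0.0895, 0.3014, 0.3053, 0.1831, 0.0308, 0.0208, 0.0053, 0.0012, 0.0006, 0.0000, 0.0000]  mean=-1.0669  Neff=4.3722  idx=[1, 3, 4, 4, 4, 4, 5, 5, 5, 5, 5, 6, 6, 7]
step 2: w=[0.4322, 0.2740, 0.0342, 0.0342, 0.0342, 0.0342, 0.0312, 0.0312, 0.0312, 0.0312, 0.0312, 0.0005, 0.0005, 0.0000]  mean=-2.0685  Neff=3.6841  idx=[0, 0, 0, 0, 0, 0, 1, 1, 1, 1, 3, 5, 7, 9]

resampled_idx = [0, 0, 0, 0, 0, 0, 1, 1, 1, 1, 3, 5, 7, 9]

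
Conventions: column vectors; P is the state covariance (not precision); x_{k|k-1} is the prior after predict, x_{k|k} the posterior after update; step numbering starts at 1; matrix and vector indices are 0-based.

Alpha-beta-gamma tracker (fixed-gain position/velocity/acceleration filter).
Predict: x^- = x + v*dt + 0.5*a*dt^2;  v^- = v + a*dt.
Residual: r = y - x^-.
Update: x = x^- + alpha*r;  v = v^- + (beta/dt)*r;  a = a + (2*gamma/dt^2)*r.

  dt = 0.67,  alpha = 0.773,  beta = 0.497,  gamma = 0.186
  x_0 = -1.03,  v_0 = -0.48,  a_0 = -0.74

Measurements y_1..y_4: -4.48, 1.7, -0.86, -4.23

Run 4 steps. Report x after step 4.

x_post = -2.9781

step 1: x_pred=-1.5177  r=-2.9623  x^+=-3.8076  v^+=-3.1732  a^+=-3.1948
step 2: x_pred=-6.6507  r=8.3507  x^+=-0.1956  v^+=0.8807  a^+=3.7253
step 3: x_pred=1.2306  r=-2.0906  x^+=-0.3854  v^+=1.8259  a^+=1.9928
step 4: x_pred=1.2852  r=-5.5152  x^+=-2.9781  v^+=-0.9301  a^+=-2.5776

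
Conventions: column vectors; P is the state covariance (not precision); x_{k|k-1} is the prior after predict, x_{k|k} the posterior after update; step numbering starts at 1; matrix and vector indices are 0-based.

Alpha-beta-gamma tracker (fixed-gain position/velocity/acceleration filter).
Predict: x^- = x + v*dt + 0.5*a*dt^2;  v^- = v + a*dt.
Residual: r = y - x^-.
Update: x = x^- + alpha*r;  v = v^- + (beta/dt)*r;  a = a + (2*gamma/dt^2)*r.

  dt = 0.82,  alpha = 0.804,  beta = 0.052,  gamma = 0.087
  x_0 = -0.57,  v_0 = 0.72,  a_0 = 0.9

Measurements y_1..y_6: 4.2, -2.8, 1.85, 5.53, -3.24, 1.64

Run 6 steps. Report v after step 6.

v_post = 0.5304

step 1: x_pred=0.3230  r=3.8770  x^+=3.4401  v^+=1.7039  a^+=1.9033
step 2: x_pred=5.4771  r=-8.2771  x^+=-1.1777  v^+=2.7397  a^+=-0.2386
step 3: x_pred=0.9886  r=0.8614  x^+=1.6812  v^+=2.5986  a^+=-0.0157
step 4: x_pred=3.8067  r=1.7233  x^+=5.1922  v^+=2.6950  a^+=0.4302
step 5: x_pred=7.5467  r=-10.7867  x^+=-1.1258  v^+=2.3637  a^+=-2.3611
step 6: x_pred=0.0186  r=1.6214  x^+=1.3222  v^+=0.5304  a^+=-1.9416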